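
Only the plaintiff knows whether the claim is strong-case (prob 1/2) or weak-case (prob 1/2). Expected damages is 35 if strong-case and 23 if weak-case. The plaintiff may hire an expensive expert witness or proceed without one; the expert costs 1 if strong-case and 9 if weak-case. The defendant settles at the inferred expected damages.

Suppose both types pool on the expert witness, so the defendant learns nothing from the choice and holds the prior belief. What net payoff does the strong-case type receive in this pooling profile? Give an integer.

Pooled settlement = 1/2·35 + 1/2·23 = 29.
strong-case pays cost 1 for the expert witness, so net payoff = 29 − 1 = 28.

28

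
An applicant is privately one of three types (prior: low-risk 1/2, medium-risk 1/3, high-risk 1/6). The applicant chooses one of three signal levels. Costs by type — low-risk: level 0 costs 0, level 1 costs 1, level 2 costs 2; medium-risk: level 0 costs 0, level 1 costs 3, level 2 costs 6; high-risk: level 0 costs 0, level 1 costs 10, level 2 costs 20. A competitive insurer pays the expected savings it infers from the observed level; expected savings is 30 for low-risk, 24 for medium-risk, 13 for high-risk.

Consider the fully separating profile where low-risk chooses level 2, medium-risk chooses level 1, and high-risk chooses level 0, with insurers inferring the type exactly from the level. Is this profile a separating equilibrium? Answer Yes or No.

No

Separating rebates: level 2 → 30, level 1 → 24, level 0 → 13.
low-risk (assigned level 2): level 0: 13 − 0 = 13; level 1: 24 − 1 = 23; level 2: 30 − 2 = 28. low-risk stays.
medium-risk (assigned level 1): level 0: 13 − 0 = 13; level 1: 24 − 3 = 21; level 2: 30 − 6 = 24. medium-risk prefers level 2.
high-risk (assigned level 0): level 0: 13 − 0 = 13; level 1: 24 − 10 = 14; level 2: 30 − 20 = 10. high-risk prefers level 1.
At least one type deviates; the separating profile fails.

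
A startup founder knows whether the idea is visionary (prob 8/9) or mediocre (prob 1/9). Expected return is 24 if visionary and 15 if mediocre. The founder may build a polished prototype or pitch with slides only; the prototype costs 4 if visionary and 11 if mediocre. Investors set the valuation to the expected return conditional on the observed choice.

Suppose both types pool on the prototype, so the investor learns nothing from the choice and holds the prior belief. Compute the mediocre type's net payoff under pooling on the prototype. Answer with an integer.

12

Pooled valuation = 8/9·24 + 1/9·15 = 23.
mediocre pays cost 11 for the prototype, so net payoff = 23 − 11 = 12.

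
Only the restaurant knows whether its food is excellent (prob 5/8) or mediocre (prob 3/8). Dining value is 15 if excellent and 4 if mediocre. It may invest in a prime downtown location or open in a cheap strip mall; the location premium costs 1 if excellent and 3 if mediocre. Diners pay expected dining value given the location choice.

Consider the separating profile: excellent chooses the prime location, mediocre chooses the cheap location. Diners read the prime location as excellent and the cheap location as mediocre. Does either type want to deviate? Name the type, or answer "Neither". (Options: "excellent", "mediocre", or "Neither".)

The prime location pays 15; the cheap location pays 4.
excellent: assigned the prime location, nets 15 − 1 = 14; deviating to the cheap location nets 4.
mediocre: assigned the cheap location, nets 4; deviating to the prime location nets 15 − 3 = 12.
The mediocre type gains 8 by deviating.

mediocre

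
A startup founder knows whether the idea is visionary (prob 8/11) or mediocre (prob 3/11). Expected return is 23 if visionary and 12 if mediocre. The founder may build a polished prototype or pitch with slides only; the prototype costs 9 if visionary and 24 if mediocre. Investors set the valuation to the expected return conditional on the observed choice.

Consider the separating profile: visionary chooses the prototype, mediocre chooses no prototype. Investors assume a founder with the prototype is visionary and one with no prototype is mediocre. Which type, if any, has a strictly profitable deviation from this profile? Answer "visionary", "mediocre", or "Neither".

The prototype pays 23; no prototype pays 12.
visionary: assigned the prototype, nets 23 − 9 = 14; deviating to no prototype nets 12.
mediocre: assigned no prototype, nets 12; deviating to the prototype nets 23 − 24 = -1.
Both types strictly prefer their assigned action; no profitable deviation.

Neither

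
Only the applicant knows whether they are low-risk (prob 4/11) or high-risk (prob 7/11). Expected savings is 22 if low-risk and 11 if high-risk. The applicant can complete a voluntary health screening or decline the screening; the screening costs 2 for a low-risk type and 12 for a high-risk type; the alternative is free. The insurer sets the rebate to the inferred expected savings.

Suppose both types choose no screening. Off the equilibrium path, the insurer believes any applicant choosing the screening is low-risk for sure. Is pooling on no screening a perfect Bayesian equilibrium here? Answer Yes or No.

On path, the insurer holds the prior and pays 4/11·22 + 7/11·11 = 15. Off path (the screening), believing low-risk, it pays 22.
low-risk: no screening nets 15; the screening nets 22 − 2 = 20. low-risk would deviate.
high-risk: no screening nets 15; the screening nets 22 − 12 = 10. high-risk stays.
A type deviates, so pooling fails.

No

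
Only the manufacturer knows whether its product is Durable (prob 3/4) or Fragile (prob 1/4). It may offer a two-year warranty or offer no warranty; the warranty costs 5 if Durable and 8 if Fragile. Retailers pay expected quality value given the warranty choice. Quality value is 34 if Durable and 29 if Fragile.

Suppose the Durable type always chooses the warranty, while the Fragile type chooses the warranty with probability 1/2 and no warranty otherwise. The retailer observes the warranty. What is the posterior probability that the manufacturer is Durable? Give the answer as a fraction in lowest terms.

P(the warranty) = (3/4)·1 + (1/4)·(1/2) = 7/8.
By Bayes' rule, P(Durable | the warranty) = (3/4) / (7/8) = 6/7.

6/7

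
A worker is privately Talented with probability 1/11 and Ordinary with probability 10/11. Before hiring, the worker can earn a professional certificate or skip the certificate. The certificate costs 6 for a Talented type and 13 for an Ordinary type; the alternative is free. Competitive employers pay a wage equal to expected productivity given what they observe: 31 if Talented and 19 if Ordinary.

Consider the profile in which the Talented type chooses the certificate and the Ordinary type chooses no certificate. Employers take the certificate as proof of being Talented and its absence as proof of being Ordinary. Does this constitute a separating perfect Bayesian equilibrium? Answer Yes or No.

Yes

Under these beliefs, the certificate earns wage 31 and no certificate earns wage 19.
Talented: the certificate nets 31 − 6 = 25; no certificate nets 19. Talented prefers the certificate.
Ordinary: the certificate nets 31 − 13 = 18; no certificate nets 19. Ordinary prefers no certificate.
Neither type deviates, so the separating profile is an equilibrium.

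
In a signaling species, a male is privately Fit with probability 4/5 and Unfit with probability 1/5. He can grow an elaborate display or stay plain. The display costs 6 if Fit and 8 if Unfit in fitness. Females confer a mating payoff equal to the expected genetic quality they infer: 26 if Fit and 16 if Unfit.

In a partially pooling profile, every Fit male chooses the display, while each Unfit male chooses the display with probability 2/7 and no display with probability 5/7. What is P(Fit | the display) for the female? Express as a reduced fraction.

P(the display) = (4/5)·1 + (1/5)·(2/7) = 6/7.
By Bayes' rule, P(Fit | the display) = (4/5) / (6/7) = 14/15.

14/15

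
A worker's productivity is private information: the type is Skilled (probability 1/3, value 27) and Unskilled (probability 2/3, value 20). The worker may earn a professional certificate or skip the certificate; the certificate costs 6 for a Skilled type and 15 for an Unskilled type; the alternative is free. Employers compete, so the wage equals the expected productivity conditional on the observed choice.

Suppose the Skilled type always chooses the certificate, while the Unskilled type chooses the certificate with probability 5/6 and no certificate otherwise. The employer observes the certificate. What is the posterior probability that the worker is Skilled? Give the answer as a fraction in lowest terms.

3/8

P(the certificate) = (1/3)·1 + (2/3)·(5/6) = 8/9.
By Bayes' rule, P(Skilled | the certificate) = (1/3) / (8/9) = 3/8.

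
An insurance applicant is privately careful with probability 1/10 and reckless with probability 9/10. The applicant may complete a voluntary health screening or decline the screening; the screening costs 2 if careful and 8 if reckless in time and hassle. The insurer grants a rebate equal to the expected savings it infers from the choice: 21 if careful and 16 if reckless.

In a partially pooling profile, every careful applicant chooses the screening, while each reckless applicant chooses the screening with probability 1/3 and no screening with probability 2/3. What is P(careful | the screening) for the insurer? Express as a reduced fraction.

1/4

P(the screening) = (1/10)·1 + (9/10)·(1/3) = 2/5.
By Bayes' rule, P(careful | the screening) = (1/10) / (2/5) = 1/4.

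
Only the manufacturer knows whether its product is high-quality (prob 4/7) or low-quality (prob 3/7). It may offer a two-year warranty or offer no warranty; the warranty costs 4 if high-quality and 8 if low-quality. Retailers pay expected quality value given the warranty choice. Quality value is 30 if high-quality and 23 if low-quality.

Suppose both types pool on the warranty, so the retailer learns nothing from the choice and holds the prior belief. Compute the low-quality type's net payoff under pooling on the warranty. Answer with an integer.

19

Pooled price = 4/7·30 + 3/7·23 = 27.
low-quality pays cost 8 for the warranty, so net payoff = 27 − 8 = 19.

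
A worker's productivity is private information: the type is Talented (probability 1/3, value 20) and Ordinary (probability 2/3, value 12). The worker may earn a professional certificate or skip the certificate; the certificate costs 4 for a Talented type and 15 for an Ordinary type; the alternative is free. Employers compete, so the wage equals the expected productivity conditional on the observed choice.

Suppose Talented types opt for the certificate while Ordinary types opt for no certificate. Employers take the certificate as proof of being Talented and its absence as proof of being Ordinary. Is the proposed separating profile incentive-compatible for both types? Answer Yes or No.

Under these beliefs, the certificate earns wage 20 and no certificate earns wage 12.
Talented: the certificate nets 20 − 4 = 16; no certificate nets 12. Talented prefers the certificate.
Ordinary: the certificate nets 20 − 15 = 5; no certificate nets 12. Ordinary prefers no certificate.
Neither type deviates, so the separating profile is an equilibrium.

Yes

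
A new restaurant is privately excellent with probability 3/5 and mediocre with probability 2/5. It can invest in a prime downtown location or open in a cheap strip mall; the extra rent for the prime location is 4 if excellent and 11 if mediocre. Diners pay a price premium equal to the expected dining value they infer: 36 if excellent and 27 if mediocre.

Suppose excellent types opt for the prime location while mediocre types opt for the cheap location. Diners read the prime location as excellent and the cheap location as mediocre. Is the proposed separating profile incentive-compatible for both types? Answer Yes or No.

Under these beliefs, the prime location earns price premium 36 and the cheap location earns price premium 27.
excellent: the prime location nets 36 − 4 = 32; the cheap location nets 27. excellent prefers the prime location.
mediocre: the prime location nets 36 − 11 = 25; the cheap location nets 27. mediocre prefers the cheap location.
Neither type deviates, so the separating profile is an equilibrium.

Yes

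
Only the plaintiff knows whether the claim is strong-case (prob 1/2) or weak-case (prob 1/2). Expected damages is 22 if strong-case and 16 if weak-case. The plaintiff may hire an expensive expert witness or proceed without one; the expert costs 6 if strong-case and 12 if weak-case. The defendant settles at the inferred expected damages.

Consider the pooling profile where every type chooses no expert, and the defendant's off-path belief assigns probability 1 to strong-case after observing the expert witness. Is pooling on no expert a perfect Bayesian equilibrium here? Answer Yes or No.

On path, the defendant holds the prior and pays 1/2·22 + 1/2·16 = 19. Off path (the expert witness), believing strong-case, it pays 22.
strong-case: no expert nets 19; the expert witness nets 22 − 6 = 16. strong-case stays.
weak-case: no expert nets 19; the expert witness nets 22 − 12 = 10. weak-case stays.
No type deviates, so pooling is sustained.

Yes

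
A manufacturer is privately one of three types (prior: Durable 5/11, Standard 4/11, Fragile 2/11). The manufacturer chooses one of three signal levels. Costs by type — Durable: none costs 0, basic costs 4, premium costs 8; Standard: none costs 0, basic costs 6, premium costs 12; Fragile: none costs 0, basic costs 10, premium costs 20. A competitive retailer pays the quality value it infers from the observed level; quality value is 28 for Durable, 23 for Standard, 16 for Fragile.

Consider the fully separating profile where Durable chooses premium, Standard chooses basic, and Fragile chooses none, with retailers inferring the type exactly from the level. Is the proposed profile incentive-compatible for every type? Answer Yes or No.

Yes

Separating prices: premium → 28, basic → 23, none → 16.
Durable (assigned premium): none: 16 − 0 = 16; basic: 23 − 4 = 19; premium: 28 − 8 = 20. Durable stays.
Standard (assigned basic): none: 16 − 0 = 16; basic: 23 − 6 = 17; premium: 28 − 12 = 16. Standard stays.
Fragile (assigned none): none: 16 − 0 = 16; basic: 23 − 10 = 13; premium: 28 − 20 = 8. Fragile stays.
Every type prefers its assigned level; separation holds.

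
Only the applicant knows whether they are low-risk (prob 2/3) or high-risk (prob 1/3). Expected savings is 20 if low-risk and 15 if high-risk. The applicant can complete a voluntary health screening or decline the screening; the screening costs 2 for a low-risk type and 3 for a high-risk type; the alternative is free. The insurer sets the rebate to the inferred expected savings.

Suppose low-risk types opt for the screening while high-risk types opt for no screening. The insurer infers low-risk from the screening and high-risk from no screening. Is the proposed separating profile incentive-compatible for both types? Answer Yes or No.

No

Under these beliefs, the screening earns rebate 20 and no screening earns rebate 15.
low-risk: the screening nets 20 − 2 = 18; no screening nets 15. low-risk prefers the screening.
high-risk: the screening nets 20 − 3 = 17; no screening nets 15. high-risk would deviate to the screening.
high-risk has a profitable deviation, so the profile is not an equilibrium.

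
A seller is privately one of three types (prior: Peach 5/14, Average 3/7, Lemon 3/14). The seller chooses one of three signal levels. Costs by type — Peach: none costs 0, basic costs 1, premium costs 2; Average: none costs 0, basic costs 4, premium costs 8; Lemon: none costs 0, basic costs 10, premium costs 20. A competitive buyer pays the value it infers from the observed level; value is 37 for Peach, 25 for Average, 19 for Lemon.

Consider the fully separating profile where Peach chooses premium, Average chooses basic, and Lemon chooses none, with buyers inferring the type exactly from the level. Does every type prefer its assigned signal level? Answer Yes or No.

Separating prices: premium → 37, basic → 25, none → 19.
Peach (assigned premium): none: 19 − 0 = 19; basic: 25 − 1 = 24; premium: 37 − 2 = 35. Peach stays.
Average (assigned basic): none: 19 − 0 = 19; basic: 25 − 4 = 21; premium: 37 − 8 = 29. Average prefers premium.
Lemon (assigned none): none: 19 − 0 = 19; basic: 25 − 10 = 15; premium: 37 − 20 = 17. Lemon stays.
At least one type deviates; the separating profile fails.

No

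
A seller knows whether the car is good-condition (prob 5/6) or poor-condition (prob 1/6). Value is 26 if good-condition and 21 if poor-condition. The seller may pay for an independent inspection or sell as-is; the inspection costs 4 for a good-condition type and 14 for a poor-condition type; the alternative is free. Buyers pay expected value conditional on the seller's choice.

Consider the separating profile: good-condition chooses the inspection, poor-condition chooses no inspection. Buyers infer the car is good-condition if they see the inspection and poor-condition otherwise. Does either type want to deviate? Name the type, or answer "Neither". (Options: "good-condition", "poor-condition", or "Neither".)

Neither

The inspection pays 26; no inspection pays 21.
good-condition: assigned the inspection, nets 26 − 4 = 22; deviating to no inspection nets 21.
poor-condition: assigned no inspection, nets 21; deviating to the inspection nets 26 − 14 = 12.
Both types strictly prefer their assigned action; no profitable deviation.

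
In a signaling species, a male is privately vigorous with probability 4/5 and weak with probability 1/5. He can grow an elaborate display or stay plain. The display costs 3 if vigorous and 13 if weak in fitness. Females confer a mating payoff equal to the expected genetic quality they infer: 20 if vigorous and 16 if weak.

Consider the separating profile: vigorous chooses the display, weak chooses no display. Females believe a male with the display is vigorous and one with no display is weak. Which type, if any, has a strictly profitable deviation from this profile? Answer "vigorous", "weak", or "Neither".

The display pays 20; no display pays 16.
vigorous: assigned the display, nets 20 − 3 = 17; deviating to no display nets 16.
weak: assigned no display, nets 16; deviating to the display nets 20 − 13 = 7.
Both types strictly prefer their assigned action; no profitable deviation.

Neither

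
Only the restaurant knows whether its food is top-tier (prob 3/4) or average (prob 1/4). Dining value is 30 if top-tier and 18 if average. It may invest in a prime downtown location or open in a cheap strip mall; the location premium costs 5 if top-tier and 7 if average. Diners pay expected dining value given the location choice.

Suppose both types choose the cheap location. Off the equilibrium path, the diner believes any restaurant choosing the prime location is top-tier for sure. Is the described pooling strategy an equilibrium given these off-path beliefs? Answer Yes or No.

On path, the diner holds the prior and pays 3/4·30 + 1/4·18 = 27. Off path (the prime location), believing top-tier, it pays 30.
top-tier: the cheap location nets 27; the prime location nets 30 − 5 = 25. top-tier stays.
average: the cheap location nets 27; the prime location nets 30 − 7 = 23. average stays.
No type deviates, so pooling is sustained.

Yes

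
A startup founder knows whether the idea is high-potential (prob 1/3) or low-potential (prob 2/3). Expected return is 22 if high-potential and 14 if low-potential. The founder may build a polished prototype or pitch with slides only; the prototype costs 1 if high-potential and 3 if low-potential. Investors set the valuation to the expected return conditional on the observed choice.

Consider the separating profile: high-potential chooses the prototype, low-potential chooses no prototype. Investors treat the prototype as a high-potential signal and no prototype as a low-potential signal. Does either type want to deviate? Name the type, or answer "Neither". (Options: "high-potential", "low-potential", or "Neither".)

low-potential

The prototype pays 22; no prototype pays 14.
high-potential: assigned the prototype, nets 22 − 1 = 21; deviating to no prototype nets 14.
low-potential: assigned no prototype, nets 14; deviating to the prototype nets 22 − 3 = 19.
The low-potential type gains 5 by deviating.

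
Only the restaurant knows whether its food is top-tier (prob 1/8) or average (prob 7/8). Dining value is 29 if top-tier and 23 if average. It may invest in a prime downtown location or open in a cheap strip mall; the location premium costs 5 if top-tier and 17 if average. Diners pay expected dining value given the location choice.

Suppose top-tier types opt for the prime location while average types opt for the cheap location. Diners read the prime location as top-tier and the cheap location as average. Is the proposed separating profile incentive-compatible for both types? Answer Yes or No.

Yes

Under these beliefs, the prime location earns price premium 29 and the cheap location earns price premium 23.
top-tier: the prime location nets 29 − 5 = 24; the cheap location nets 23. top-tier prefers the prime location.
average: the prime location nets 29 − 17 = 12; the cheap location nets 23. average prefers the cheap location.
Neither type deviates, so the separating profile is an equilibrium.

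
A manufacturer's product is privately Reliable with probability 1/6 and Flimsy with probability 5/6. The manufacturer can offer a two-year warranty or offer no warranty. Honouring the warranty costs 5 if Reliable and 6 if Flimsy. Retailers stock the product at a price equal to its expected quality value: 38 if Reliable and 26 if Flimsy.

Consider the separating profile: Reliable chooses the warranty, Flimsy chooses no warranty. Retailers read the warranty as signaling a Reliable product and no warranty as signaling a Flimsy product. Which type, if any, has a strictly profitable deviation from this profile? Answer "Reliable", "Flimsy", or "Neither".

Flimsy

The warranty pays 38; no warranty pays 26.
Reliable: assigned the warranty, nets 38 − 5 = 33; deviating to no warranty nets 26.
Flimsy: assigned no warranty, nets 26; deviating to the warranty nets 38 − 6 = 32.
The Flimsy type gains 6 by deviating.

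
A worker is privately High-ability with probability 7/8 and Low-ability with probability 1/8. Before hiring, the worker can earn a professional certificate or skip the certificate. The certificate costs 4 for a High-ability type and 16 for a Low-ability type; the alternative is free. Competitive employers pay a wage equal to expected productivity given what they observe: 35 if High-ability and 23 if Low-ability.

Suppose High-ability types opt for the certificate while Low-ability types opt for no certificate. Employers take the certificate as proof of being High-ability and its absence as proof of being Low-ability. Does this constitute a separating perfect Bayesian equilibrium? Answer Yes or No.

Under these beliefs, the certificate earns wage 35 and no certificate earns wage 23.
High-ability: the certificate nets 35 − 4 = 31; no certificate nets 23. High-ability prefers the certificate.
Low-ability: the certificate nets 35 − 16 = 19; no certificate nets 23. Low-ability prefers no certificate.
Neither type deviates, so the separating profile is an equilibrium.

Yes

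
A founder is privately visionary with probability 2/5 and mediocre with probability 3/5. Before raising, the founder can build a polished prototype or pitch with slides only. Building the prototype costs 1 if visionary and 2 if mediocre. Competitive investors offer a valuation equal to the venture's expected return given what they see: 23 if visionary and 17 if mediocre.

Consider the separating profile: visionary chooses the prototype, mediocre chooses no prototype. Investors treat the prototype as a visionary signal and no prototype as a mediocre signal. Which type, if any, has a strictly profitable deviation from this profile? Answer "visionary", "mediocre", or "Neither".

The prototype pays 23; no prototype pays 17.
visionary: assigned the prototype, nets 23 − 1 = 22; deviating to no prototype nets 17.
mediocre: assigned no prototype, nets 17; deviating to the prototype nets 23 − 2 = 21.
The mediocre type gains 4 by deviating.

mediocre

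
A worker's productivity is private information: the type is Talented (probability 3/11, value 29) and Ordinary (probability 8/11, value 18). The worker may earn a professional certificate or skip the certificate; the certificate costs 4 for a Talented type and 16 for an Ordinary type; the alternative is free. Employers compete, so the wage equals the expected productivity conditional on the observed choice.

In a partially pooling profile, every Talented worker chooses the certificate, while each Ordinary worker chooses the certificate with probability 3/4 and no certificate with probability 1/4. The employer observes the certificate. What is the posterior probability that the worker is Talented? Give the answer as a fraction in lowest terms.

1/3

P(the certificate) = (3/11)·1 + (8/11)·(3/4) = 9/11.
By Bayes' rule, P(Talented | the certificate) = (3/11) / (9/11) = 1/3.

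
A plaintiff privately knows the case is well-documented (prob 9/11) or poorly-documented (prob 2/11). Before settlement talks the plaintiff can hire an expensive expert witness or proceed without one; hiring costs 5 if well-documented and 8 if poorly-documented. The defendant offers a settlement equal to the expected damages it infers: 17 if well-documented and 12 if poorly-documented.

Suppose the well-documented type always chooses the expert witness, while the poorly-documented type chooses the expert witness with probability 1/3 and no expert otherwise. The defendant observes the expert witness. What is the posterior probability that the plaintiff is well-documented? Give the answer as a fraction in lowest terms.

27/29

P(the expert witness) = (9/11)·1 + (2/11)·(1/3) = 29/33.
By Bayes' rule, P(well-documented | the expert witness) = (9/11) / (29/33) = 27/29.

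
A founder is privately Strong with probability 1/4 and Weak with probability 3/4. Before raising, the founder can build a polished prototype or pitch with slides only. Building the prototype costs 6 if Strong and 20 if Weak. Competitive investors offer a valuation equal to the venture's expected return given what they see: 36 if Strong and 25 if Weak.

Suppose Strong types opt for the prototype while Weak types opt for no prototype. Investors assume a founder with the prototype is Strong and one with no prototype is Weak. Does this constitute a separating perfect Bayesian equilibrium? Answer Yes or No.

Under these beliefs, the prototype earns valuation 36 and no prototype earns valuation 25.
Strong: the prototype nets 36 − 6 = 30; no prototype nets 25. Strong prefers the prototype.
Weak: the prototype nets 36 − 20 = 16; no prototype nets 25. Weak prefers no prototype.
Neither type deviates, so the separating profile is an equilibrium.

Yes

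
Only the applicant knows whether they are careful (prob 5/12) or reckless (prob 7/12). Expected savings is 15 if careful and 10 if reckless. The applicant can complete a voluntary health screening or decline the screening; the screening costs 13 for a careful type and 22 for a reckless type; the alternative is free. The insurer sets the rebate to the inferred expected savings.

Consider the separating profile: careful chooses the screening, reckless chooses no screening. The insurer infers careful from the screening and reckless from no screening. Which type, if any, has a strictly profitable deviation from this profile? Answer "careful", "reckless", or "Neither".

careful

The screening pays 15; no screening pays 10.
careful: assigned the screening, nets 15 − 13 = 2; deviating to no screening nets 10.
reckless: assigned no screening, nets 10; deviating to the screening nets 15 − 22 = -7.
The careful type gains 8 by deviating.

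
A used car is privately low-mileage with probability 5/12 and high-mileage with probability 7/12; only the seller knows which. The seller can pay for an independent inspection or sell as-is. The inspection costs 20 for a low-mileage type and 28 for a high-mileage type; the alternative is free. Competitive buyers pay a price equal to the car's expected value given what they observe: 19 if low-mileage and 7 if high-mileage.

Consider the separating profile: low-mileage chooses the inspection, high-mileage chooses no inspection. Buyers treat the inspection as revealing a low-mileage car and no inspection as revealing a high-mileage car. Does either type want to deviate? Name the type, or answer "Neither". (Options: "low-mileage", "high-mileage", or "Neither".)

low-mileage

The inspection pays 19; no inspection pays 7.
low-mileage: assigned the inspection, nets 19 − 20 = -1; deviating to no inspection nets 7.
high-mileage: assigned no inspection, nets 7; deviating to the inspection nets 19 − 28 = -9.
The low-mileage type gains 8 by deviating.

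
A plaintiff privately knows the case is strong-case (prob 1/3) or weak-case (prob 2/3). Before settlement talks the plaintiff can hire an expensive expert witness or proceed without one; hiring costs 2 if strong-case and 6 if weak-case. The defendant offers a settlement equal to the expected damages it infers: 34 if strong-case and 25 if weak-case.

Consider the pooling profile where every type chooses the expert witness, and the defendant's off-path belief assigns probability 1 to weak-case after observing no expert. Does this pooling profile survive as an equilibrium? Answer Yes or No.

On path, the defendant holds the prior and pays 1/3·34 + 2/3·25 = 28. Off path (no expert), believing weak-case, it pays 25.
strong-case: the expert witness nets 28 − 2 = 26; no expert nets 25. strong-case stays.
weak-case: the expert witness nets 28 − 6 = 22; no expert nets 25. weak-case would deviate.
A type deviates, so pooling fails.

No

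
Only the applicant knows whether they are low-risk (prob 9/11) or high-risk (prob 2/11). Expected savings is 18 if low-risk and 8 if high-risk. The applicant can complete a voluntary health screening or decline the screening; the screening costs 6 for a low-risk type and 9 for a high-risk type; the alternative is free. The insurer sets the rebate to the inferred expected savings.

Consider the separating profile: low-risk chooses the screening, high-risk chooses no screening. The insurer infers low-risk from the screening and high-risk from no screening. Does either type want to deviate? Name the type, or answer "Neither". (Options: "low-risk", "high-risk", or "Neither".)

The screening pays 18; no screening pays 8.
low-risk: assigned the screening, nets 18 − 6 = 12; deviating to no screening nets 8.
high-risk: assigned no screening, nets 8; deviating to the screening nets 18 − 9 = 9.
The high-risk type gains 1 by deviating.

high-risk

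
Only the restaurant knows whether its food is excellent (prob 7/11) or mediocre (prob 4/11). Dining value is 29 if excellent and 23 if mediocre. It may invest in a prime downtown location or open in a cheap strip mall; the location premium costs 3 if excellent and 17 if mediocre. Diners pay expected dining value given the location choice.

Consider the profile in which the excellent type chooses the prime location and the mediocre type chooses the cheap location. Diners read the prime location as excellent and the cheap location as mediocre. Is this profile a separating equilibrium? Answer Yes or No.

Yes

Under these beliefs, the prime location earns price premium 29 and the cheap location earns price premium 23.
excellent: the prime location nets 29 − 3 = 26; the cheap location nets 23. excellent prefers the prime location.
mediocre: the prime location nets 29 − 17 = 12; the cheap location nets 23. mediocre prefers the cheap location.
Neither type deviates, so the separating profile is an equilibrium.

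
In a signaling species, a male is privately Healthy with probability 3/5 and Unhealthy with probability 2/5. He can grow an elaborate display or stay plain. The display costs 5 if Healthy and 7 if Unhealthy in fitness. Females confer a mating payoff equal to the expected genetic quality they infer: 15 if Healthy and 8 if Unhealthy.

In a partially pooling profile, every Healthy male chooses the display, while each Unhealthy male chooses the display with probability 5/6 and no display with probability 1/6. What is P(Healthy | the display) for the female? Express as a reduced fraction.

P(the display) = (3/5)·1 + (2/5)·(5/6) = 14/15.
By Bayes' rule, P(Healthy | the display) = (3/5) / (14/15) = 9/14.

9/14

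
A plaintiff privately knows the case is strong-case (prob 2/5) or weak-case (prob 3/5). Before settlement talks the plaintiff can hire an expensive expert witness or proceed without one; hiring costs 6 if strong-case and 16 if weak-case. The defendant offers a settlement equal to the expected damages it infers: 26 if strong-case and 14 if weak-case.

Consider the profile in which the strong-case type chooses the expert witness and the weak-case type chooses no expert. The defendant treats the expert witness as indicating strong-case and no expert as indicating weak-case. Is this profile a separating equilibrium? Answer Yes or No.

Under these beliefs, the expert witness earns settlement 26 and no expert earns settlement 14.
strong-case: the expert witness nets 26 − 6 = 20; no expert nets 14. strong-case prefers the expert witness.
weak-case: the expert witness nets 26 − 16 = 10; no expert nets 14. weak-case prefers no expert.
Neither type deviates, so the separating profile is an equilibrium.

Yes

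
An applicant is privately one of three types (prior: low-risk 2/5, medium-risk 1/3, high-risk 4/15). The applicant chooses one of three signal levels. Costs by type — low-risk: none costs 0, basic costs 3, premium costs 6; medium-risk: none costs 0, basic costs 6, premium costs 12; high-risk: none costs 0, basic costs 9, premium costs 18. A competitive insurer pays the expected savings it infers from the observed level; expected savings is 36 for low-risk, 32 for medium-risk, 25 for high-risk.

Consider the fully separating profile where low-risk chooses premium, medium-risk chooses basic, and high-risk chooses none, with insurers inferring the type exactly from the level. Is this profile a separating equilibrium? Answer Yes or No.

Yes

Separating rebates: premium → 36, basic → 32, none → 25.
low-risk (assigned premium): none: 25 − 0 = 25; basic: 32 − 3 = 29; premium: 36 − 6 = 30. low-risk stays.
medium-risk (assigned basic): none: 25 − 0 = 25; basic: 32 − 6 = 26; premium: 36 − 12 = 24. medium-risk stays.
high-risk (assigned none): none: 25 − 0 = 25; basic: 32 − 9 = 23; premium: 36 − 18 = 18. high-risk stays.
Every type prefers its assigned level; separation holds.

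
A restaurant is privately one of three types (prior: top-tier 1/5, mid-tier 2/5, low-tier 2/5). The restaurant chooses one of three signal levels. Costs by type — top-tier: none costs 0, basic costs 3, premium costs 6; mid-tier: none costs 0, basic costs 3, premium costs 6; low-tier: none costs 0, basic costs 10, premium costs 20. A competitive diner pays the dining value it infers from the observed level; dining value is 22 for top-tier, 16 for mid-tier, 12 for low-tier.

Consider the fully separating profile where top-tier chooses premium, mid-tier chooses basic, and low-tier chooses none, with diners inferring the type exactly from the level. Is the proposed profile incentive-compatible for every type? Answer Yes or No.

No

Separating price premiums: premium → 22, basic → 16, none → 12.
top-tier (assigned premium): none: 12 − 0 = 12; basic: 16 − 3 = 13; premium: 22 − 6 = 16. top-tier stays.
mid-tier (assigned basic): none: 12 − 0 = 12; basic: 16 − 3 = 13; premium: 22 − 6 = 16. mid-tier prefers premium.
low-tier (assigned none): none: 12 − 0 = 12; basic: 16 − 10 = 6; premium: 22 − 20 = 2. low-tier stays.
At least one type deviates; the separating profile fails.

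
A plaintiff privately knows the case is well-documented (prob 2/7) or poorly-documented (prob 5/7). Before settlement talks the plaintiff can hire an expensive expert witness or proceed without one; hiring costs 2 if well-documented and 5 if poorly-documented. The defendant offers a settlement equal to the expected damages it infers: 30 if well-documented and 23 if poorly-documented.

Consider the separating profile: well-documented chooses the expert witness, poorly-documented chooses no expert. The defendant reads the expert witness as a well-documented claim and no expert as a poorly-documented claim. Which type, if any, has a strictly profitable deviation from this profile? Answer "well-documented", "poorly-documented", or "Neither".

The expert witness pays 30; no expert pays 23.
well-documented: assigned the expert witness, nets 30 − 2 = 28; deviating to no expert nets 23.
poorly-documented: assigned no expert, nets 23; deviating to the expert witness nets 30 − 5 = 25.
The poorly-documented type gains 2 by deviating.

poorly-documented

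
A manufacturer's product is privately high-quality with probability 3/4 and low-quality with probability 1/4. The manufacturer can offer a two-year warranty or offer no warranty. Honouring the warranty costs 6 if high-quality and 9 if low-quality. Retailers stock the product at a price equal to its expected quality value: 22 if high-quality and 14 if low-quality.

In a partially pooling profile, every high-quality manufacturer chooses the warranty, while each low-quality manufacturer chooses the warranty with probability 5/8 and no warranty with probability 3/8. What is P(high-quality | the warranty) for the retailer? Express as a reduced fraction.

P(the warranty) = (3/4)·1 + (1/4)·(5/8) = 29/32.
By Bayes' rule, P(high-quality | the warranty) = (3/4) / (29/32) = 24/29.

24/29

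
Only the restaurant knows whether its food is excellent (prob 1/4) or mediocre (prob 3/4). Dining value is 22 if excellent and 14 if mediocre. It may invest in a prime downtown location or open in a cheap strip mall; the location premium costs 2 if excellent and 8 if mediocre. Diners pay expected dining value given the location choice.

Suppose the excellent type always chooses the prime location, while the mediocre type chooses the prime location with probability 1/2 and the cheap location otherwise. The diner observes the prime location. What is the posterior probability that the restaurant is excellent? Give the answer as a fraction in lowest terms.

P(the prime location) = (1/4)·1 + (3/4)·(1/2) = 5/8.
By Bayes' rule, P(excellent | the prime location) = (1/4) / (5/8) = 2/5.

2/5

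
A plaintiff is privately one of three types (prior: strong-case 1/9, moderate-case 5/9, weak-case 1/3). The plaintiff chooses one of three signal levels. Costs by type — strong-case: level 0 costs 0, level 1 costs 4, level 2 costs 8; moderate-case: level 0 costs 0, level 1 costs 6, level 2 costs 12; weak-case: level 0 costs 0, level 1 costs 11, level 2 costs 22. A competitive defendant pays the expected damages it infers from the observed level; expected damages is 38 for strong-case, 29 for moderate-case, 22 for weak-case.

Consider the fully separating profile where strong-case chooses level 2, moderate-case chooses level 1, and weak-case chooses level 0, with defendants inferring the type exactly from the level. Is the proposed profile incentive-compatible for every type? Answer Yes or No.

Separating settlements: level 2 → 38, level 1 → 29, level 0 → 22.
strong-case (assigned level 2): level 0: 22 − 0 = 22; level 1: 29 − 4 = 25; level 2: 38 − 8 = 30. strong-case stays.
moderate-case (assigned level 1): level 0: 22 − 0 = 22; level 1: 29 − 6 = 23; level 2: 38 − 12 = 26. moderate-case prefers level 2.
weak-case (assigned level 0): level 0: 22 − 0 = 22; level 1: 29 − 11 = 18; level 2: 38 − 22 = 16. weak-case stays.
At least one type deviates; the separating profile fails.

No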